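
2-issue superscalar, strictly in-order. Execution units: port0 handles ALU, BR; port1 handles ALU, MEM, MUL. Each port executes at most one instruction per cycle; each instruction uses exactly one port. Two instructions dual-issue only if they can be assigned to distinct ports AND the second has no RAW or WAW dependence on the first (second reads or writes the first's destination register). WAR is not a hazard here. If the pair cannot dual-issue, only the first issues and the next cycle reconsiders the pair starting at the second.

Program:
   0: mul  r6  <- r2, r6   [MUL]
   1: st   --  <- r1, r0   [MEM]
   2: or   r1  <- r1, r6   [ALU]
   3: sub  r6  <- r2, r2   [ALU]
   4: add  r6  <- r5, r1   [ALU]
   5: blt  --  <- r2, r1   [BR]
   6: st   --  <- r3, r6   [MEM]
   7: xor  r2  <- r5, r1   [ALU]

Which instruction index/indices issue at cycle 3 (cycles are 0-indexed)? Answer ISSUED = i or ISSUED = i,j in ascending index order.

0. mul @i0  | no-port MUL/MEM
1. st+or @i1+i2  | pair
2. sub @i3  | WAW r6
3. add+blt @i4+i5  | pair
4. st+xor @i6+i7  | pair

ISSUED = 4,5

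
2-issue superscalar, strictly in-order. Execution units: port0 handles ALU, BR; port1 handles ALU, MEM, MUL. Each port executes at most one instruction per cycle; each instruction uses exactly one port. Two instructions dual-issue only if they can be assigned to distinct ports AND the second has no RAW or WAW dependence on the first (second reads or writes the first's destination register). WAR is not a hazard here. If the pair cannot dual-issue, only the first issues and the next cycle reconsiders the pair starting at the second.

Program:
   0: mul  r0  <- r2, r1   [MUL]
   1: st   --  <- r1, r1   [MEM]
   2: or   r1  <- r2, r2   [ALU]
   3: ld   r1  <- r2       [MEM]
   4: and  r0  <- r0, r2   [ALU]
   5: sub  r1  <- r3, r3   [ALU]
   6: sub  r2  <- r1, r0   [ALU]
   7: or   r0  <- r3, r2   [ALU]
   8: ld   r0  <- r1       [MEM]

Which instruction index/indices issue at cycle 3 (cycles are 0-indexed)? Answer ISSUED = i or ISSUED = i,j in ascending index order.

0. mul.MUL @i0  | no-port MUL/MEM
1. st.MEM/or.ALU @i1/i2  | 2-wide
2. ld.MEM/and.ALU @i3/i4  | 2-wide
3. sub.ALU @i5  | RAW r1
4. sub.ALU @i6  | RAW r2
5. or.ALU @i7  | WAW r0
6. ld.MEM @i8  | tail

ISSUED = 5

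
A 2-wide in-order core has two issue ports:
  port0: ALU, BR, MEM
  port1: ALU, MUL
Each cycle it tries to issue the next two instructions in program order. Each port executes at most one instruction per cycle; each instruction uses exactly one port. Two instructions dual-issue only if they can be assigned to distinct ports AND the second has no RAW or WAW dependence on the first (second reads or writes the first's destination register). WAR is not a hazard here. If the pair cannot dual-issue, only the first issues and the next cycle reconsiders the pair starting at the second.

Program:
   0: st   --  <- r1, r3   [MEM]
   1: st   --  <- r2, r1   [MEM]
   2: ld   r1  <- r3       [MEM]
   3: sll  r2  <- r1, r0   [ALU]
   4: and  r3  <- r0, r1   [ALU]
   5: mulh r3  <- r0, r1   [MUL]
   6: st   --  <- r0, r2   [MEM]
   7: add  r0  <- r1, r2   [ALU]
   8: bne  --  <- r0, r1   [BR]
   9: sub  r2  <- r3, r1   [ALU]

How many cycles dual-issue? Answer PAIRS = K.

PAIRS = 3

[0] i0  st.MEM  -- no-port MEM/MEM
[1] i1  st.MEM  -- no-port MEM/MEM
[2] i2  ld.MEM  -- RAW r1
[3] i3&i4  sll.ALU/and.ALU  -- dual
[4] i5&i6  mulh.MUL/st.MEM  -- dual
[5] i7  add.ALU  -- RAW r0
[6] i8&i9  bne.BR/sub.ALU  -- dual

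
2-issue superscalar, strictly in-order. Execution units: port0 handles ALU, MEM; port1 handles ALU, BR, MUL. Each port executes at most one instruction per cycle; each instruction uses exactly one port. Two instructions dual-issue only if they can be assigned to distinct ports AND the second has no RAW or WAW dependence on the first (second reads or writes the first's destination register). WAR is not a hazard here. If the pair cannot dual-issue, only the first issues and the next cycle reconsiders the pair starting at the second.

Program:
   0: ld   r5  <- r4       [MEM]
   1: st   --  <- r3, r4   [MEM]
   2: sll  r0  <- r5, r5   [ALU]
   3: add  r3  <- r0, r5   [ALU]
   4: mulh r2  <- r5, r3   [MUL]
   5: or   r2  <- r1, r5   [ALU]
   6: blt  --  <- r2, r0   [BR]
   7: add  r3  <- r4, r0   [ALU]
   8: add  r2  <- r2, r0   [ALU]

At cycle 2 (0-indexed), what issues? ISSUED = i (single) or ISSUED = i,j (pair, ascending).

ISSUED = 3

c0: i0 ld  no-port MEM/MEM
c1: i1+i2 st;sll  dual
c2: i3 add  RAW r3
c3: i4 mulh  WAW r2
c4: i5 or  RAW r2
c5: i6+i7 blt;add  dual
c6: i8 add  tail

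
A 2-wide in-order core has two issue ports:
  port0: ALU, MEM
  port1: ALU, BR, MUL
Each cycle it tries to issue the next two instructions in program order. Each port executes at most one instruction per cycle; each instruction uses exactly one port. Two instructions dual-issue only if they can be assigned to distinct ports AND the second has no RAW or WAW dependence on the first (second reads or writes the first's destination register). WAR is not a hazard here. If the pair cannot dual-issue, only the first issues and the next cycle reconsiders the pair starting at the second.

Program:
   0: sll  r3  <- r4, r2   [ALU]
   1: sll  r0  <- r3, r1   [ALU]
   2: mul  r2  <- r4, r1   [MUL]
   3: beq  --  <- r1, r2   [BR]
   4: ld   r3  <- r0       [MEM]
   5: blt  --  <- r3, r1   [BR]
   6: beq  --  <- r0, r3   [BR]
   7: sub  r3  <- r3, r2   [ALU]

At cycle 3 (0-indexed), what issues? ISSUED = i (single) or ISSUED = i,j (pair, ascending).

#0 head=0: sll i0 RAW r3
#1 head=1: sll mul i1/i2 dual
#2 head=3: beq ld i3/i4 dual
#3 head=5: blt i5 no-port BR/BR
#4 head=6: beq sub i6/i7 dual

ISSUED = 5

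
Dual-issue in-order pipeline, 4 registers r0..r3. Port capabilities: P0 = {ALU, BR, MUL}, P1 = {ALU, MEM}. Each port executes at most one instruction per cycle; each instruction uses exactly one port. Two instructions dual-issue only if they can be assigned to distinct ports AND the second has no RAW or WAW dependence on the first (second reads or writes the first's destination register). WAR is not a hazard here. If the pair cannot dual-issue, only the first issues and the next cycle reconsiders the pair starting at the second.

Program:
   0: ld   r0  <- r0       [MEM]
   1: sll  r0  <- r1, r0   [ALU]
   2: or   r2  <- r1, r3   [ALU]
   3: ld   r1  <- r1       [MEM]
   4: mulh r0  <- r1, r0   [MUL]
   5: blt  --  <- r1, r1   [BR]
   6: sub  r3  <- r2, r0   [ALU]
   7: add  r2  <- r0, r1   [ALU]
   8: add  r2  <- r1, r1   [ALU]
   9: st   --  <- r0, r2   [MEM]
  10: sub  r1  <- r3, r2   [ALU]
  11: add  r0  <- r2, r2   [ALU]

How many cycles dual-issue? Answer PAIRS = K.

PAIRS = 3

  cy0 -> i0 (ld) RAW+WAW r0
  cy1 -> i1&i2 (sll or) 2-wide
  cy2 -> i3 (ld) RAW r1
  cy3 -> i4 (mulh) no-port MUL/BR
  cy4 -> i5&i6 (blt sub) 2-wide
  cy5 -> i7 (add) WAW r2
  cy6 -> i8 (add) RAW r2
  cy7 -> i9&i10 (st sub) 2-wide
  cy8 -> i11 (add) tail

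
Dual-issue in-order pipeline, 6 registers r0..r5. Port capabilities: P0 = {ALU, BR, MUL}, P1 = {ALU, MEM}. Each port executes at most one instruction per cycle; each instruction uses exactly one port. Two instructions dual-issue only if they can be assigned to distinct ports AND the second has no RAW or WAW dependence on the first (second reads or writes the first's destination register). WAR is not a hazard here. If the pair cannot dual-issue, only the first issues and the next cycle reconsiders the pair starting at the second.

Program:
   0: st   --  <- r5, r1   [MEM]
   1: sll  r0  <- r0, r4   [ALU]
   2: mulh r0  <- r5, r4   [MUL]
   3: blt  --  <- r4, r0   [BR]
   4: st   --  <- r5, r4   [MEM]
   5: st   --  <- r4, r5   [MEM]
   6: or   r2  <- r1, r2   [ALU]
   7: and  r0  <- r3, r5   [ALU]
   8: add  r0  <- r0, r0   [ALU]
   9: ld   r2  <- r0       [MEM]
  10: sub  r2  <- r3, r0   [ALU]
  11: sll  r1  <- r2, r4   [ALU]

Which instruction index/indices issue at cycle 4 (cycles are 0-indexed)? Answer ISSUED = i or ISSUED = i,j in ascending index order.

  cy0 -> i0/i1 (st.MEM;sll.ALU) pair
  cy1 -> i2 (mulh.MUL) no-port MUL/BR
  cy2 -> i3/i4 (blt.BR;st.MEM) pair
  cy3 -> i5/i6 (st.MEM;or.ALU) pair
  cy4 -> i7 (and.ALU) RAW+WAW r0
  cy5 -> i8 (add.ALU) RAW r0
  cy6 -> i9 (ld.MEM) WAW r2
  cy7 -> i10 (sub.ALU) RAW r2
  cy8 -> i11 (sll.ALU) tail

ISSUED = 7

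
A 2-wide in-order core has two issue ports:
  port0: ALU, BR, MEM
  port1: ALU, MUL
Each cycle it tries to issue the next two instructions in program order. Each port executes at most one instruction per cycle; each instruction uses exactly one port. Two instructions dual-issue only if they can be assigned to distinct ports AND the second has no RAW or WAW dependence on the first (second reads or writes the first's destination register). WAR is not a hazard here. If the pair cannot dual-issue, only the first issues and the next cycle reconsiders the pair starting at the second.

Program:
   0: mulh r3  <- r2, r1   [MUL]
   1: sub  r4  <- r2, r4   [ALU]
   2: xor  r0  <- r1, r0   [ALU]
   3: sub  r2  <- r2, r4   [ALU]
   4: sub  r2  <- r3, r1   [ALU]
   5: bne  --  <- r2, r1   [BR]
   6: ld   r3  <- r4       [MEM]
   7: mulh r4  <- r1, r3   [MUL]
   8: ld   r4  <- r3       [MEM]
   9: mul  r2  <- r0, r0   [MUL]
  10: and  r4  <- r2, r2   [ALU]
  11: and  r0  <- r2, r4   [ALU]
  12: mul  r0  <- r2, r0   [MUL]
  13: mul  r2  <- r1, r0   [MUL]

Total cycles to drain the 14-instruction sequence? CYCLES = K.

CYCLES = 11

c0: i0/i1 mulh+sub  2-wide
c1: i2/i3 xor+sub  2-wide
c2: i4 sub  RAW r2
c3: i5 bne  no-port BR/MEM
c4: i6 ld  RAW r3
c5: i7 mulh  WAW r4
c6: i8/i9 ld+mul  2-wide
c7: i10 and  RAW r4
c8: i11 and  RAW+WAW r0
c9: i12 mul  no-port MUL/MUL
c10: i13 mul  tail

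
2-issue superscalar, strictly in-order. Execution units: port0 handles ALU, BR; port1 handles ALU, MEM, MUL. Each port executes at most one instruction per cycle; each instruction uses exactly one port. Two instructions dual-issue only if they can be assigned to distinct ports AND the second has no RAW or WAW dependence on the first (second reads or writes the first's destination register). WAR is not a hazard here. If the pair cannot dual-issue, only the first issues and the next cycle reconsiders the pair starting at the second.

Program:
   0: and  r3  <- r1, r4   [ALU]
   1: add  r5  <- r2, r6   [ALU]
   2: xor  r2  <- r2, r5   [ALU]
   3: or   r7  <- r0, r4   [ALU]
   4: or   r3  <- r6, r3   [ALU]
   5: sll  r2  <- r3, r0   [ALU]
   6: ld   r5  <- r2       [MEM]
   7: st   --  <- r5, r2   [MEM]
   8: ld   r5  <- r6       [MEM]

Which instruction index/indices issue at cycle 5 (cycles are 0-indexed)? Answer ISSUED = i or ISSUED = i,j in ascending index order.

[0] i0&i1  and+add  -- pair
[1] i2&i3  xor+or  -- pair
[2] i4  or  -- RAW r3
[3] i5  sll  -- RAW r2
[4] i6  ld  -- no-port MEM/MEM
[5] i7  st  -- no-port MEM/MEM
[6] i8  ld  -- tail

ISSUED = 7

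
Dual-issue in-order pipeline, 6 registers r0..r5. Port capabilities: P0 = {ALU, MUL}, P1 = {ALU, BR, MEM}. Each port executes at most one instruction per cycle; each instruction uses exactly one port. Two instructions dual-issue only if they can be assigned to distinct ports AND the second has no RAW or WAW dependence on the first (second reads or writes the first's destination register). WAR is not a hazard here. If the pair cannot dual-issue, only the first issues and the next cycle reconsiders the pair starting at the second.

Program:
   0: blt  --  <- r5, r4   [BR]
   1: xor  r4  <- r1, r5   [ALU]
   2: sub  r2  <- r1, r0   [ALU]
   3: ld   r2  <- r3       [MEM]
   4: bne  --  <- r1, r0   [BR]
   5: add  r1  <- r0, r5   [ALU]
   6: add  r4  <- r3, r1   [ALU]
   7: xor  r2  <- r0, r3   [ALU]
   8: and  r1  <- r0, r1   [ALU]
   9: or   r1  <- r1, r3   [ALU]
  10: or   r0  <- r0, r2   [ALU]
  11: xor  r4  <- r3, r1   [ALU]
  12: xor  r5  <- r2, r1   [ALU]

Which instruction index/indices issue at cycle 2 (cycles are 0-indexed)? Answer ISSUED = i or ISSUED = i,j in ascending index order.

ISSUED = 3

t=0 i0+i1:blt/xor ; pair
t=1 i2:sub ; WAW r2
t=2 i3:ld ; no-port MEM/BR
t=3 i4+i5:bne/add ; pair
t=4 i6+i7:add/xor ; pair
t=5 i8:and ; RAW+WAW r1
t=6 i9+i10:or/or ; pair
t=7 i11+i12:xor/xor ; pair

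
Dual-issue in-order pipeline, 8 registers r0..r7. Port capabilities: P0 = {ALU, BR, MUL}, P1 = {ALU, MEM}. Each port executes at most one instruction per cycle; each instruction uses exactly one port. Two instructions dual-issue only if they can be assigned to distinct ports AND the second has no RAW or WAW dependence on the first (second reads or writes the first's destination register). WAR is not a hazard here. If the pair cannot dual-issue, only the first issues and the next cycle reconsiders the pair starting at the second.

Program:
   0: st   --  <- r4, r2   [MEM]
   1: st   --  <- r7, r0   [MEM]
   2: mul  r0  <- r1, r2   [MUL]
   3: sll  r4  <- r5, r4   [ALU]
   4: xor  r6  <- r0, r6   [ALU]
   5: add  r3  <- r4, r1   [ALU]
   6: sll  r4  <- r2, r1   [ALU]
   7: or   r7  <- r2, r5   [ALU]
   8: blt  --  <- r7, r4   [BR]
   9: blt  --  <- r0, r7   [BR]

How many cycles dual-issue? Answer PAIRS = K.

#0 head=0: st i0 no-port MEM/MEM
#1 head=1: st/mul i1+i2 pair
#2 head=3: sll/xor i3+i4 pair
#3 head=5: add/sll i5+i6 pair
#4 head=7: or i7 RAW r7
#5 head=8: blt i8 no-port BR/BR
#6 head=9: blt i9 tail

PAIRS = 3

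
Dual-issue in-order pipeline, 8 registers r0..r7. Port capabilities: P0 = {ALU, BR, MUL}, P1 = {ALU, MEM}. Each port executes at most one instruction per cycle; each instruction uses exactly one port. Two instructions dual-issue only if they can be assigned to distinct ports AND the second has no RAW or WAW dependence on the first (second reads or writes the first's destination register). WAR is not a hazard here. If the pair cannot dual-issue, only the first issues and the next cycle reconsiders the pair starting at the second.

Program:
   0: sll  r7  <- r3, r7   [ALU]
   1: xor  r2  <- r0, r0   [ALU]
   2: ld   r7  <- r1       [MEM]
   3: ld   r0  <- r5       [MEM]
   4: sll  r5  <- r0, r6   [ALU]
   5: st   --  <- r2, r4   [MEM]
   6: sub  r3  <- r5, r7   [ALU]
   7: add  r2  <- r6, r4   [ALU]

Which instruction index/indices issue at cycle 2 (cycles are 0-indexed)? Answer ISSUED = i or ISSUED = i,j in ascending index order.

#0 head=0: sll+xor i0+i1 pair
#1 head=2: ld i2 no-port MEM/MEM
#2 head=3: ld i3 RAW r0
#3 head=4: sll+st i4+i5 pair
#4 head=6: sub+add i6+i7 pair

ISSUED = 3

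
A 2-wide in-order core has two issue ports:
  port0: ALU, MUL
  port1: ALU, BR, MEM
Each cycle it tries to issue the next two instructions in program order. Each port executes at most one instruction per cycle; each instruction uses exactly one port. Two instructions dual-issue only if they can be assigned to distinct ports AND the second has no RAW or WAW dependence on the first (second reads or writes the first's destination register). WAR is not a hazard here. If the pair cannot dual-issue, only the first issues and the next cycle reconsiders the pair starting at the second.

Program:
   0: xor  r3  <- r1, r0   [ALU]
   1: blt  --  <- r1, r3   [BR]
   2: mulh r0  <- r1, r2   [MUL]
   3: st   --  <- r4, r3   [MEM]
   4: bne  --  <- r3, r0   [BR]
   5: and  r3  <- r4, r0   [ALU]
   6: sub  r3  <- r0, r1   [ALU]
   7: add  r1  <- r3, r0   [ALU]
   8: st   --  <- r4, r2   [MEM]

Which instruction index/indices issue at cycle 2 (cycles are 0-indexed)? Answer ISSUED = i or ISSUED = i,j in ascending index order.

0. xor @i0  | RAW r3
1. blt+mulh @i1+i2  | pair
2. st @i3  | no-port MEM/BR
3. bne+and @i4+i5  | pair
4. sub @i6  | RAW r3
5. add+st @i7+i8  | pair

ISSUED = 3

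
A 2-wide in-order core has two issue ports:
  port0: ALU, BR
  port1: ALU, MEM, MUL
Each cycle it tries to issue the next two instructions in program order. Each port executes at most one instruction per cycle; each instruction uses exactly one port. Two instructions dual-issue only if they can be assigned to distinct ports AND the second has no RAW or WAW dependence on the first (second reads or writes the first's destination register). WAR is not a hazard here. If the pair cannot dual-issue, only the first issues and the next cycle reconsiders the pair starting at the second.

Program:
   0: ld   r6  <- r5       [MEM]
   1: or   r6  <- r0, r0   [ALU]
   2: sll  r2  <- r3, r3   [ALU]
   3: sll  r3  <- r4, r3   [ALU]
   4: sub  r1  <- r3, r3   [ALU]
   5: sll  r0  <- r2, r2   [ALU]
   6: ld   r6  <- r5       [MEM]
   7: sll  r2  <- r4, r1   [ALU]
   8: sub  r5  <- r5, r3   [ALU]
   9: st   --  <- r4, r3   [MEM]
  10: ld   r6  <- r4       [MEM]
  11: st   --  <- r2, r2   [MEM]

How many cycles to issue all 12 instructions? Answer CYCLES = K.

CYCLES = 8

t=0 i0:ld.MEM ; WAW r6
t=1 i1+i2:or.ALU;sll.ALU ; pair
t=2 i3:sll.ALU ; RAW r3
t=3 i4+i5:sub.ALU;sll.ALU ; pair
t=4 i6+i7:ld.MEM;sll.ALU ; pair
t=5 i8+i9:sub.ALU;st.MEM ; pair
t=6 i10:ld.MEM ; no-port MEM/MEM
t=7 i11:st.MEM ; tail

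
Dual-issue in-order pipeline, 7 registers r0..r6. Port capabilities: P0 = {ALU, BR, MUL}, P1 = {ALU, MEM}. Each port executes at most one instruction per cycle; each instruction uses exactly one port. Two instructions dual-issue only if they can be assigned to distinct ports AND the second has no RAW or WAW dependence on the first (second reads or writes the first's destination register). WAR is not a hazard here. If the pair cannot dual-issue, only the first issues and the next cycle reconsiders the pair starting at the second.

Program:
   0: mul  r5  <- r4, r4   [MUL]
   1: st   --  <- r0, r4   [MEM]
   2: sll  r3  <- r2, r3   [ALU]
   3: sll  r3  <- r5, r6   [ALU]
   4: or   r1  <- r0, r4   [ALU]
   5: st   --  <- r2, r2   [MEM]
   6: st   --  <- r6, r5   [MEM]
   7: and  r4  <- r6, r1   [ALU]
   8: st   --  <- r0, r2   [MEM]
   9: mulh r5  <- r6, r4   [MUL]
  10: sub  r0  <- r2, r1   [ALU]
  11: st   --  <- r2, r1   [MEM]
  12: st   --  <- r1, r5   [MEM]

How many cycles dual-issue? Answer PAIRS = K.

  cy0 -> i0&i1 (mul;st) pair
  cy1 -> i2 (sll) WAW r3
  cy2 -> i3&i4 (sll;or) pair
  cy3 -> i5 (st) no-port MEM/MEM
  cy4 -> i6&i7 (st;and) pair
  cy5 -> i8&i9 (st;mulh) pair
  cy6 -> i10&i11 (sub;st) pair
  cy7 -> i12 (st) tail

PAIRS = 5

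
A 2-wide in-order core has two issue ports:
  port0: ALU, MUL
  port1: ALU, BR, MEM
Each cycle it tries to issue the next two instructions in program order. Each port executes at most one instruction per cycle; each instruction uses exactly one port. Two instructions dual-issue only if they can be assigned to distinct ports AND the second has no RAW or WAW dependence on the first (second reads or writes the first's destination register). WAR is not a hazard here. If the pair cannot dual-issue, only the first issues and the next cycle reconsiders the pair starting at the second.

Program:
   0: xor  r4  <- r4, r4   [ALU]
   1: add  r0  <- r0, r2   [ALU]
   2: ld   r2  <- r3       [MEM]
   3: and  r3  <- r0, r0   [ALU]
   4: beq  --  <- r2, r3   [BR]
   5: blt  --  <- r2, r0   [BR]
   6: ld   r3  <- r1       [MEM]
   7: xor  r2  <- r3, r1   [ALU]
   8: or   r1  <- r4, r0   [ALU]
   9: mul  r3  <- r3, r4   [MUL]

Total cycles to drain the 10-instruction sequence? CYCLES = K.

CYCLES = 7

[0] i0+i1  xor;add  -- pair
[1] i2+i3  ld;and  -- pair
[2] i4  beq  -- no-port BR/BR
[3] i5  blt  -- no-port BR/MEM
[4] i6  ld  -- RAW r3
[5] i7+i8  xor;or  -- pair
[6] i9  mul  -- tail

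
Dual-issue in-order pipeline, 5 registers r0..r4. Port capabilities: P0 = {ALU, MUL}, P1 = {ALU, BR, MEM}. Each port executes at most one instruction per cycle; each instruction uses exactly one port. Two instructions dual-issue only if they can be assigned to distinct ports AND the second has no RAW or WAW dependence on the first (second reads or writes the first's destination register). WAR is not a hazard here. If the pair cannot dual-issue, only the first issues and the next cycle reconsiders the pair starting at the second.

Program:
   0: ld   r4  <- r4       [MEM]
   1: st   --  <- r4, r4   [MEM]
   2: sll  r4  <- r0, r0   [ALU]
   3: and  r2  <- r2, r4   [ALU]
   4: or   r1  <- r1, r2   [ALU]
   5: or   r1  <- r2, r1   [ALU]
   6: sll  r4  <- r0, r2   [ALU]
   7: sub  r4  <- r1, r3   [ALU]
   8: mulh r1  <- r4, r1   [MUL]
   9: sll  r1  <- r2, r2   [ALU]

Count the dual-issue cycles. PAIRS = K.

PAIRS = 2

0. ld @i0  | no-port MEM/MEM
1. st/sll @i1/i2  | dual
2. and @i3  | RAW r2
3. or @i4  | RAW+WAW r1
4. or/sll @i5/i6  | dual
5. sub @i7  | RAW r4
6. mulh @i8  | WAW r1
7. sll @i9  | tail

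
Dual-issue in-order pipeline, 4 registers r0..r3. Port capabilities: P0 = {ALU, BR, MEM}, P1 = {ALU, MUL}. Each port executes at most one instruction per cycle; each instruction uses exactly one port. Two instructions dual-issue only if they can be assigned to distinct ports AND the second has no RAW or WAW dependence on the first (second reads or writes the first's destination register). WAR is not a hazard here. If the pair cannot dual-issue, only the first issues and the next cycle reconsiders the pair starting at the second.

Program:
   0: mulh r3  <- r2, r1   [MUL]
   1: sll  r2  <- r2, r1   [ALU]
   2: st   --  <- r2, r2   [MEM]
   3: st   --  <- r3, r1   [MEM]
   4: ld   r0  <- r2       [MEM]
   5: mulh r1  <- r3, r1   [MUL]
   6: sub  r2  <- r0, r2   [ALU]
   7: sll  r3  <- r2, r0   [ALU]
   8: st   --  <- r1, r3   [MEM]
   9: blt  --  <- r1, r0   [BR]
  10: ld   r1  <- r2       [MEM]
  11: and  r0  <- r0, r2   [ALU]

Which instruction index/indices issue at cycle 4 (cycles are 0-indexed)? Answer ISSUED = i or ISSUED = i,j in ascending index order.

[0] i0&i1  mulh.MUL;sll.ALU  -- 2-wide
[1] i2  st.MEM  -- no-port MEM/MEM
[2] i3  st.MEM  -- no-port MEM/MEM
[3] i4&i5  ld.MEM;mulh.MUL  -- 2-wide
[4] i6  sub.ALU  -- RAW r2
[5] i7  sll.ALU  -- RAW r3
[6] i8  st.MEM  -- no-port MEM/BR
[7] i9  blt.BR  -- no-port BR/MEM
[8] i10&i11  ld.MEM;and.ALU  -- 2-wide

ISSUED = 6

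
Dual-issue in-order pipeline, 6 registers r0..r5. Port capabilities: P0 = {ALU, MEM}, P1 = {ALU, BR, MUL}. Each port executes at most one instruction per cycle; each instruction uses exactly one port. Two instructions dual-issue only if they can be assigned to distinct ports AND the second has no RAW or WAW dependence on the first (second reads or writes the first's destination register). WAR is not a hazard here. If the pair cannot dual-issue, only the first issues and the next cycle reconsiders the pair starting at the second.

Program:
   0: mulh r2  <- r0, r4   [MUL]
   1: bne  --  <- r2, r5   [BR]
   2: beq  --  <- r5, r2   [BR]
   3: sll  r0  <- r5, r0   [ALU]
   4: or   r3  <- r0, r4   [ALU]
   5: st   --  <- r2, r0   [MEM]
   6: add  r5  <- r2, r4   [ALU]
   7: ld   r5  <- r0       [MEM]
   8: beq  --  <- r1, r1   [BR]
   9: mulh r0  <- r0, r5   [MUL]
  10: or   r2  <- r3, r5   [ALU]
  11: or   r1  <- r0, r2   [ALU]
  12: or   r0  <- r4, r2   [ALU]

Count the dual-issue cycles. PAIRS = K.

PAIRS = 5

0. mulh @i0  | no-port MUL/BR
1. bne @i1  | no-port BR/BR
2. beq sll @i2+i3  | pair
3. or st @i4+i5  | pair
4. add @i6  | WAW r5
5. ld beq @i7+i8  | pair
6. mulh or @i9+i10  | pair
7. or or @i11+i12  | pair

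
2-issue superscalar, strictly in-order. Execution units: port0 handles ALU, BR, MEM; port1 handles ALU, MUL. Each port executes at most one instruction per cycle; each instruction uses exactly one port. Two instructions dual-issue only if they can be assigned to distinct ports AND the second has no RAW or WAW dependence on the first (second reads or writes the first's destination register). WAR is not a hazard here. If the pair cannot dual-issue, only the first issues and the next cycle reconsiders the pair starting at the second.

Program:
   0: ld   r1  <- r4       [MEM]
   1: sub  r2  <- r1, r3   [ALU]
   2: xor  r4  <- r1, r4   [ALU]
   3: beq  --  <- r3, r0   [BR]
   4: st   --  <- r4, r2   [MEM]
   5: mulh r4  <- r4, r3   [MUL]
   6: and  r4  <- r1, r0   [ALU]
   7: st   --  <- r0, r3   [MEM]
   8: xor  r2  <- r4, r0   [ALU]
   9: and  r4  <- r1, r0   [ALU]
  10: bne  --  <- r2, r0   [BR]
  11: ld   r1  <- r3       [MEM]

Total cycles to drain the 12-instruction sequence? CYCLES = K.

  cy0 -> i0 (ld.MEM) RAW r1
  cy1 -> i1&i2 (sub.ALU;xor.ALU) 2-wide
  cy2 -> i3 (beq.BR) no-port BR/MEM
  cy3 -> i4&i5 (st.MEM;mulh.MUL) 2-wide
  cy4 -> i6&i7 (and.ALU;st.MEM) 2-wide
  cy5 -> i8&i9 (xor.ALU;and.ALU) 2-wide
  cy6 -> i10 (bne.BR) no-port BR/MEM
  cy7 -> i11 (ld.MEM) tail

CYCLES = 8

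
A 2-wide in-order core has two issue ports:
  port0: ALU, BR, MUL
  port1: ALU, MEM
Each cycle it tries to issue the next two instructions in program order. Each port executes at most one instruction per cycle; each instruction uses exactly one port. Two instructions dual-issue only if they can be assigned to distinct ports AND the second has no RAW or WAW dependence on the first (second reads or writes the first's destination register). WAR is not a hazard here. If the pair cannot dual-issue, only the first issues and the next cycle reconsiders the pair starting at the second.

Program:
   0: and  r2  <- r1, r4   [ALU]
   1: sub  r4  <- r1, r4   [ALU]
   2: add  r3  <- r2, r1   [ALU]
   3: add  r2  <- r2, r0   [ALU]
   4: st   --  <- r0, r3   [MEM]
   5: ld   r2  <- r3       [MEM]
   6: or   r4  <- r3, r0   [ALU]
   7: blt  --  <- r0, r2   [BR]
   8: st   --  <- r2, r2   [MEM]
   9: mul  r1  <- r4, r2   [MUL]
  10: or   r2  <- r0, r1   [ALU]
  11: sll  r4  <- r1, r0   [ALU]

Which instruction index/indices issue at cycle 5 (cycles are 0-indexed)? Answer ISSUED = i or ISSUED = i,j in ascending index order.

ISSUED = 9

[0] i0&i1  and.ALU/sub.ALU  -- dual
[1] i2&i3  add.ALU/add.ALU  -- dual
[2] i4  st.MEM  -- no-port MEM/MEM
[3] i5&i6  ld.MEM/or.ALU  -- dual
[4] i7&i8  blt.BR/st.MEM  -- dual
[5] i9  mul.MUL  -- RAW r1
[6] i10&i11  or.ALU/sll.ALU  -- dual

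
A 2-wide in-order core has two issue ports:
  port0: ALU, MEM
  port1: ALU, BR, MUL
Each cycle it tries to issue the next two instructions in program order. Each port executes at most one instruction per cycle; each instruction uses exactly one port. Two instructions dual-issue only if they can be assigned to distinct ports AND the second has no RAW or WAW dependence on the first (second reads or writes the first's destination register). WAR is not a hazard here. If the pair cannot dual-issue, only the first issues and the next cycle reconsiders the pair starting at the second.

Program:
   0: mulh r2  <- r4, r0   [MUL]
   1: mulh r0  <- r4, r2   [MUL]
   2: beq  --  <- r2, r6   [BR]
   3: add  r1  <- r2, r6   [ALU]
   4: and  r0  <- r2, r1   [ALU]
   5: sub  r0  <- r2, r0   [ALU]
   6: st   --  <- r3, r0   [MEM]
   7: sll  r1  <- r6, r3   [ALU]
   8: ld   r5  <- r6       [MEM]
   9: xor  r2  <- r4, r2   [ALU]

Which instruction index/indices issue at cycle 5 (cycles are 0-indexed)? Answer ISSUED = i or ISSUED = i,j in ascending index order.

ISSUED = 6,7

t=0 i0:mulh.MUL ; no-port MUL/MUL
t=1 i1:mulh.MUL ; no-port MUL/BR
t=2 i2&i3:beq.BR add.ALU ; dual
t=3 i4:and.ALU ; RAW+WAW r0
t=4 i5:sub.ALU ; RAW r0
t=5 i6&i7:st.MEM sll.ALU ; dual
t=6 i8&i9:ld.MEM xor.ALU ; dual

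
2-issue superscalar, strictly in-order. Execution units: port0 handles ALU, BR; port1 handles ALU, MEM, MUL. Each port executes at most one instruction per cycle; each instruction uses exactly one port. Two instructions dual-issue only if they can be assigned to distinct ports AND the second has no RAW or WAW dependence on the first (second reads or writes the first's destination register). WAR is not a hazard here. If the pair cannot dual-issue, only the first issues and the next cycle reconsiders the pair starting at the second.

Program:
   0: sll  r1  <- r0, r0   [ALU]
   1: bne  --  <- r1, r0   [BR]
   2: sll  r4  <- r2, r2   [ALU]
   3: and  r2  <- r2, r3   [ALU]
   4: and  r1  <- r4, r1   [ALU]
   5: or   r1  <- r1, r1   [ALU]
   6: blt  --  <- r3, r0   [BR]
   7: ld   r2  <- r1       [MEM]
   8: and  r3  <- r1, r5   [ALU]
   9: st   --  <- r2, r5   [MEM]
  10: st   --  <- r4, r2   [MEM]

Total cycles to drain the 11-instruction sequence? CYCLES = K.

CYCLES = 7

0. sll.ALU @i0  | RAW r1
1. bne.BR+sll.ALU @i1&i2  | 2-wide
2. and.ALU+and.ALU @i3&i4  | 2-wide
3. or.ALU+blt.BR @i5&i6  | 2-wide
4. ld.MEM+and.ALU @i7&i8  | 2-wide
5. st.MEM @i9  | no-port MEM/MEM
6. st.MEM @i10  | tail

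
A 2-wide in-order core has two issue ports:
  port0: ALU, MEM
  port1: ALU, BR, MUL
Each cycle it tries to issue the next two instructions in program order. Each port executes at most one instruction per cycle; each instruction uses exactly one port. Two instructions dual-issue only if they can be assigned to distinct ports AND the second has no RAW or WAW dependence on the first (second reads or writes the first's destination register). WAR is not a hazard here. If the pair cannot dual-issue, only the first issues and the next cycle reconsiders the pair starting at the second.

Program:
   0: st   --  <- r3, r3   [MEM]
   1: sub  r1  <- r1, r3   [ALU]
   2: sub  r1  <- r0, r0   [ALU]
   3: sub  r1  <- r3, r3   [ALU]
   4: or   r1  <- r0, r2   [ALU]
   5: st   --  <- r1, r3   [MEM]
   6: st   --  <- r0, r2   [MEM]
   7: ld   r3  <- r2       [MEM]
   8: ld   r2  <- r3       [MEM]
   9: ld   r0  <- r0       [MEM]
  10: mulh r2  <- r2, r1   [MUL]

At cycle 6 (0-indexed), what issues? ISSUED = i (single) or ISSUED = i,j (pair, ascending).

c0: i0+i1 st;sub  pair
c1: i2 sub  WAW r1
c2: i3 sub  WAW r1
c3: i4 or  RAW r1
c4: i5 st  no-port MEM/MEM
c5: i6 st  no-port MEM/MEM
c6: i7 ld  no-port MEM/MEM
c7: i8 ld  no-port MEM/MEM
c8: i9+i10 ld;mulh  pair

ISSUED = 7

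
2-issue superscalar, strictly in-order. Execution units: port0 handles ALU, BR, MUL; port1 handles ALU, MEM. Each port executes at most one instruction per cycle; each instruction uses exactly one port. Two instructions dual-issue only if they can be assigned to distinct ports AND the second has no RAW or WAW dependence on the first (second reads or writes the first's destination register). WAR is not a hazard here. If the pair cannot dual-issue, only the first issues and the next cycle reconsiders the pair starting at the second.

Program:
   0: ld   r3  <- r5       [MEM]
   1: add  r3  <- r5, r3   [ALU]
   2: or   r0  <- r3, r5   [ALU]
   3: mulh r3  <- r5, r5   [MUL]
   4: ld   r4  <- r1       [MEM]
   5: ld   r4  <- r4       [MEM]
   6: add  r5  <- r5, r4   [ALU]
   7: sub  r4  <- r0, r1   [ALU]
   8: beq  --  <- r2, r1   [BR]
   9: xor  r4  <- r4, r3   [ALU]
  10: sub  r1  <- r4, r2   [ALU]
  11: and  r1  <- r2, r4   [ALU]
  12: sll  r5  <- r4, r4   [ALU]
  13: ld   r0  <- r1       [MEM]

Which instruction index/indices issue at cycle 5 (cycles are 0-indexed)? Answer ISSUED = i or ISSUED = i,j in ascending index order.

ISSUED = 6,7

t=0 i0:ld ; RAW+WAW r3
t=1 i1:add ; RAW r3
t=2 i2+i3:or mulh ; dual
t=3 i4:ld ; no-port MEM/MEM
t=4 i5:ld ; RAW r4
t=5 i6+i7:add sub ; dual
t=6 i8+i9:beq xor ; dual
t=7 i10:sub ; WAW r1
t=8 i11+i12:and sll ; dual
t=9 i13:ld ; tail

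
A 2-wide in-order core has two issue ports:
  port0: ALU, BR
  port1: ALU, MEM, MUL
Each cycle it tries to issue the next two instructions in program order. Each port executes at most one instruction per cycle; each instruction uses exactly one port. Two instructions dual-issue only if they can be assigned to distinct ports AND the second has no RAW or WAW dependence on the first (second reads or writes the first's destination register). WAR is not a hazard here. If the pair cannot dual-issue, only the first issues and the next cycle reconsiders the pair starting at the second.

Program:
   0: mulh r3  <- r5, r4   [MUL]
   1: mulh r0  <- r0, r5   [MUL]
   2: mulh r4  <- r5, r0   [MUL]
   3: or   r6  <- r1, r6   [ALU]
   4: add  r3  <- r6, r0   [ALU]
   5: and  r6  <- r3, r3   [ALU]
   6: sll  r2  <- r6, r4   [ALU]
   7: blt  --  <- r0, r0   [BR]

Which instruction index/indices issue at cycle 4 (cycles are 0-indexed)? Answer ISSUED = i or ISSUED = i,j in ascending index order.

ISSUED = 5

0. mulh.MUL @i0  | no-port MUL/MUL
1. mulh.MUL @i1  | no-port MUL/MUL
2. mulh.MUL+or.ALU @i2+i3  | pair
3. add.ALU @i4  | RAW r3
4. and.ALU @i5  | RAW r6
5. sll.ALU+blt.BR @i6+i7  | pair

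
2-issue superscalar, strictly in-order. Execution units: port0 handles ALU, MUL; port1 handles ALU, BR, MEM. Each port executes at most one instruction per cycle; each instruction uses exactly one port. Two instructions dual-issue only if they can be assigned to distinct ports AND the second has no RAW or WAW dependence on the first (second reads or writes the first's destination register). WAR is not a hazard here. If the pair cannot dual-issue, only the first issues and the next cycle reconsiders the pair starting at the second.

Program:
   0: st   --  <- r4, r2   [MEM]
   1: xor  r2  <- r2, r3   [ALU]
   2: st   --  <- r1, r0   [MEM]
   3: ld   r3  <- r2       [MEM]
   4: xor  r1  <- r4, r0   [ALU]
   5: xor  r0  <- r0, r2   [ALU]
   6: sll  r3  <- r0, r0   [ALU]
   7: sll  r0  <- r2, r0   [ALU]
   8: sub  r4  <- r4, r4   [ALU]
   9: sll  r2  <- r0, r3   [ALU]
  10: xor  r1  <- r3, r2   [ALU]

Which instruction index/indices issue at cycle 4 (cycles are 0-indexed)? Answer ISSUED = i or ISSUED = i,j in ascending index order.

ISSUED = 6,7

[0] i0,i1  st/xor  -- pair
[1] i2  st  -- no-port MEM/MEM
[2] i3,i4  ld/xor  -- pair
[3] i5  xor  -- RAW r0
[4] i6,i7  sll/sll  -- pair
[5] i8,i9  sub/sll  -- pair
[6] i10  xor  -- tail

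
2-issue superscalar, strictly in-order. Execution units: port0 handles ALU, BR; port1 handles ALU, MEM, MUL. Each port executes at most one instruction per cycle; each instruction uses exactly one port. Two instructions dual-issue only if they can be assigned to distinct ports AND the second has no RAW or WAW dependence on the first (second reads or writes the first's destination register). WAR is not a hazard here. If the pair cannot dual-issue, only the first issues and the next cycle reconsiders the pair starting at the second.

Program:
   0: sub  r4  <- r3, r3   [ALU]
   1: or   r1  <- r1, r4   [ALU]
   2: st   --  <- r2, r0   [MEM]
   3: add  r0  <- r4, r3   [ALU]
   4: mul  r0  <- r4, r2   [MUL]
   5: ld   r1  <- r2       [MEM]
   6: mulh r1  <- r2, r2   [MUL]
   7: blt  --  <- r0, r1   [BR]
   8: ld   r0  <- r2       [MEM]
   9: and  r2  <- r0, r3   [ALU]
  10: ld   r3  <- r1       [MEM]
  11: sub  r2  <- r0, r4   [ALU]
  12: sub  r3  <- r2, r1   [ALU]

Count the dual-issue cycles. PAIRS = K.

c0: i0 sub.ALU  RAW r4
c1: i1,i2 or.ALU+st.MEM  dual
c2: i3 add.ALU  WAW r0
c3: i4 mul.MUL  no-port MUL/MEM
c4: i5 ld.MEM  no-port MEM/MUL
c5: i6 mulh.MUL  RAW r1
c6: i7,i8 blt.BR+ld.MEM  dual
c7: i9,i10 and.ALU+ld.MEM  dual
c8: i11 sub.ALU  RAW r2
c9: i12 sub.ALU  tail

PAIRS = 3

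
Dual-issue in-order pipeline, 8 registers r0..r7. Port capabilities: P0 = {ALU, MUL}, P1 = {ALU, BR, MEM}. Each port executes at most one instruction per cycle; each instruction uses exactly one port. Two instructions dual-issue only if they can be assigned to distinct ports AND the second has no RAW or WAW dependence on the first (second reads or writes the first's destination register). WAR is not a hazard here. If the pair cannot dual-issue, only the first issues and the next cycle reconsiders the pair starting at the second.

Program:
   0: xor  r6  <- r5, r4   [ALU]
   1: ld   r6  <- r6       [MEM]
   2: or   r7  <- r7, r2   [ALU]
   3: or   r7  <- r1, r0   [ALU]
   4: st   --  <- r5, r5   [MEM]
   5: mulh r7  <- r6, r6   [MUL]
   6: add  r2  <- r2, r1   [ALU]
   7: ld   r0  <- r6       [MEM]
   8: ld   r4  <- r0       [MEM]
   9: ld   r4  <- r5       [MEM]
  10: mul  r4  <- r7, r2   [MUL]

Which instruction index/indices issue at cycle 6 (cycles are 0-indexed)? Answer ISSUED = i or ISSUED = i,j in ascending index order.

0. xor.ALU @i0  | RAW+WAW r6
1. ld.MEM or.ALU @i1,i2  | dual
2. or.ALU st.MEM @i3,i4  | dual
3. mulh.MUL add.ALU @i5,i6  | dual
4. ld.MEM @i7  | no-port MEM/MEM
5. ld.MEM @i8  | no-port MEM/MEM
6. ld.MEM @i9  | WAW r4
7. mul.MUL @i10  | tail

ISSUED = 9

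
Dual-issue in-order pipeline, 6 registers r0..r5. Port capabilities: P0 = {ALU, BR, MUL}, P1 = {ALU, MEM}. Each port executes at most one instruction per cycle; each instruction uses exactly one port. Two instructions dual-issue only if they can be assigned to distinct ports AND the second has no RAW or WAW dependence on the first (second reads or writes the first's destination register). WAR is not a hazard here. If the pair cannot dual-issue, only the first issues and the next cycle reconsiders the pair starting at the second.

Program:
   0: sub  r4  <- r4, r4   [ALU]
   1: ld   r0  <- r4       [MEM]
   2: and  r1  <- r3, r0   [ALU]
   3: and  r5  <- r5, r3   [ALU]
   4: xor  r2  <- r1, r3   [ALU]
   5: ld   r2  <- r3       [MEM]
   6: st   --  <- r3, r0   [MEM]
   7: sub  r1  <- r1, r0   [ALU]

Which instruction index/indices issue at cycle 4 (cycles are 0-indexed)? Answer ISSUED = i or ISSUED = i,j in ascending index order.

ISSUED = 5

#0 head=0: sub.ALU i0 RAW r4
#1 head=1: ld.MEM i1 RAW r0
#2 head=2: and.ALU and.ALU i2,i3 2-wide
#3 head=4: xor.ALU i4 WAW r2
#4 head=5: ld.MEM i5 no-port MEM/MEM
#5 head=6: st.MEM sub.ALU i6,i7 2-wide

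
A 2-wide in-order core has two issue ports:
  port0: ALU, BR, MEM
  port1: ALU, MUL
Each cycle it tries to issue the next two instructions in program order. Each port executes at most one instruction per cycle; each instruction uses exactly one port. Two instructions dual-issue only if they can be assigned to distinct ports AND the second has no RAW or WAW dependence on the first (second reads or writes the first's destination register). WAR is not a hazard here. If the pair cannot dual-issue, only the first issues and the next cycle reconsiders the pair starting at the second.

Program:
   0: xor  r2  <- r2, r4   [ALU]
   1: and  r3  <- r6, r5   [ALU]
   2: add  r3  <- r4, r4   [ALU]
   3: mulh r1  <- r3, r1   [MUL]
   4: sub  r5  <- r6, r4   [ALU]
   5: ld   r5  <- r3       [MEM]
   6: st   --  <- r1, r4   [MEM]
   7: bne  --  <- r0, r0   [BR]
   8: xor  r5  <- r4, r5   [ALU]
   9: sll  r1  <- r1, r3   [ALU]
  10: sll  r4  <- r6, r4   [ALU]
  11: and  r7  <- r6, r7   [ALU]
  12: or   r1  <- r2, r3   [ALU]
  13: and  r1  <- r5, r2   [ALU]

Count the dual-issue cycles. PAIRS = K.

t=0 i0/i1:xor.ALU/and.ALU ; dual
t=1 i2:add.ALU ; RAW r3
t=2 i3/i4:mulh.MUL/sub.ALU ; dual
t=3 i5:ld.MEM ; no-port MEM/MEM
t=4 i6:st.MEM ; no-port MEM/BR
t=5 i7/i8:bne.BR/xor.ALU ; dual
t=6 i9/i10:sll.ALU/sll.ALU ; dual
t=7 i11/i12:and.ALU/or.ALU ; dual
t=8 i13:and.ALU ; tail

PAIRS = 5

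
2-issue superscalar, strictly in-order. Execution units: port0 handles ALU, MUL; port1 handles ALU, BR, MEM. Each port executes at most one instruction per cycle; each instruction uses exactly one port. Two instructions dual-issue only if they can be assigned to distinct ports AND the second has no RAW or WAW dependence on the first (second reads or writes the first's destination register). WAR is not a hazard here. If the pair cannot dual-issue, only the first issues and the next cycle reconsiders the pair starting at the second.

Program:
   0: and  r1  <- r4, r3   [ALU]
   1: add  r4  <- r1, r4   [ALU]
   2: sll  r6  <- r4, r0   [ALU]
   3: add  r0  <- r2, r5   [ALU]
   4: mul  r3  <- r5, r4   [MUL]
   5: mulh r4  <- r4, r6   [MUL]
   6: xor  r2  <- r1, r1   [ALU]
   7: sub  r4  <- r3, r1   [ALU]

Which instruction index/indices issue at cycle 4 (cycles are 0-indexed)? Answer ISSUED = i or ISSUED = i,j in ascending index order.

ISSUED = 5,6

  cy0 -> i0 (and.ALU) RAW r1
  cy1 -> i1 (add.ALU) RAW r4
  cy2 -> i2/i3 (sll.ALU;add.ALU) 2-wide
  cy3 -> i4 (mul.MUL) no-port MUL/MUL
  cy4 -> i5/i6 (mulh.MUL;xor.ALU) 2-wide
  cy5 -> i7 (sub.ALU) tail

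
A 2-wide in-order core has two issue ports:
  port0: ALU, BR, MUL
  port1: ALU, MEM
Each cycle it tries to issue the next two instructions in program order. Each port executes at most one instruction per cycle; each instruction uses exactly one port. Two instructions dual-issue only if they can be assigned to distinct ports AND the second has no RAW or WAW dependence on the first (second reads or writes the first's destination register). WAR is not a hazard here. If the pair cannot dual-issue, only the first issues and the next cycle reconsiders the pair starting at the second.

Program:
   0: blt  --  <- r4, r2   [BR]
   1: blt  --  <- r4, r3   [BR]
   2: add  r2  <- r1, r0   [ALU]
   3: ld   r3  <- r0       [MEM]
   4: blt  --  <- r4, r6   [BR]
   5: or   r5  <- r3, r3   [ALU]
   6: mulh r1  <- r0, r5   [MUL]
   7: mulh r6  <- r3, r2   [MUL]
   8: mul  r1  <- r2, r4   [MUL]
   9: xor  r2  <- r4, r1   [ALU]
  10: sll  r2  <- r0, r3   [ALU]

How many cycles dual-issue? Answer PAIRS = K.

[0] i0  blt.BR  -- no-port BR/BR
[1] i1,i2  blt.BR/add.ALU  -- 2-wide
[2] i3,i4  ld.MEM/blt.BR  -- 2-wide
[3] i5  or.ALU  -- RAW r5
[4] i6  mulh.MUL  -- no-port MUL/MUL
[5] i7  mulh.MUL  -- no-port MUL/MUL
[6] i8  mul.MUL  -- RAW r1
[7] i9  xor.ALU  -- WAW r2
[8] i10  sll.ALU  -- tail

PAIRS = 2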